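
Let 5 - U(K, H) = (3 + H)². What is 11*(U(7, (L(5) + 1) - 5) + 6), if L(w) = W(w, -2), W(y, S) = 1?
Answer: 121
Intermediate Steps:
L(w) = 1
U(K, H) = 5 - (3 + H)²
11*(U(7, (L(5) + 1) - 5) + 6) = 11*((5 - (3 + ((1 + 1) - 5))²) + 6) = 11*((5 - (3 + (2 - 5))²) + 6) = 11*((5 - (3 - 3)²) + 6) = 11*((5 - 1*0²) + 6) = 11*((5 - 1*0) + 6) = 11*((5 + 0) + 6) = 11*(5 + 6) = 11*11 = 121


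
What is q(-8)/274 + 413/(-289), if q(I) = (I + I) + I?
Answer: -60049/39593 ≈ -1.5167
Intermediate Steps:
q(I) = 3*I (q(I) = 2*I + I = 3*I)
q(-8)/274 + 413/(-289) = (3*(-8))/274 + 413/(-289) = -24*1/274 + 413*(-1/289) = -12/137 - 413/289 = -60049/39593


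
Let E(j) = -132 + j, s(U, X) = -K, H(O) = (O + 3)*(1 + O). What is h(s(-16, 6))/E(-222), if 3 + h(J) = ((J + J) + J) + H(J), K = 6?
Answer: 1/59 ≈ 0.016949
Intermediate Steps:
H(O) = (1 + O)*(3 + O) (H(O) = (3 + O)*(1 + O) = (1 + O)*(3 + O))
s(U, X) = -6 (s(U, X) = -1*6 = -6)
h(J) = J² + 7*J (h(J) = -3 + (((J + J) + J) + (3 + J² + 4*J)) = -3 + ((2*J + J) + (3 + J² + 4*J)) = -3 + (3*J + (3 + J² + 4*J)) = -3 + (3 + J² + 7*J) = J² + 7*J)
h(s(-16, 6))/E(-222) = (-6*(7 - 6))/(-132 - 222) = -6*1/(-354) = -6*(-1/354) = 1/59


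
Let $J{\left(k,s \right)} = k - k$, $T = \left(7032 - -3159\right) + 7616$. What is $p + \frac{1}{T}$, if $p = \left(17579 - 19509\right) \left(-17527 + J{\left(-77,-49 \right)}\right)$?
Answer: $\frac{602359347771}{17807} \approx 3.3827 \cdot 10^{7}$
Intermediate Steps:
$T = 17807$ ($T = \left(7032 + 3159\right) + 7616 = 10191 + 7616 = 17807$)
$J{\left(k,s \right)} = 0$
$p = 33827110$ ($p = \left(17579 - 19509\right) \left(-17527 + 0\right) = \left(-1930\right) \left(-17527\right) = 33827110$)
$p + \frac{1}{T} = 33827110 + \frac{1}{17807} = \frac{602359347771}{17807}$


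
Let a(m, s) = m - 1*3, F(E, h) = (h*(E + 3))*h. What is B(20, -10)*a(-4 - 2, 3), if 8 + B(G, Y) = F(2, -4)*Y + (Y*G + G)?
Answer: 8892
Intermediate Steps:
F(E, h) = h**2*(3 + E) (F(E, h) = (h*(3 + E))*h = h**2*(3 + E))
B(G, Y) = -8 + G + 80*Y + G*Y (B(G, Y) = -8 + (((-4)**2*(3 + 2))*Y + (Y*G + G)) = -8 + ((16*5)*Y + (G*Y + G)) = -8 + (80*Y + (G + G*Y)) = -8 + (G + 80*Y + G*Y) = -8 + G + 80*Y + G*Y)
a(m, s) = -3 + m (a(m, s) = m - 3 = -3 + m)
B(20, -10)*a(-4 - 2, 3) = (-8 + 20 + 80*(-10) + 20*(-10))*(-3 + (-4 - 2)) = (-8 + 20 - 800 - 200)*(-3 - 6) = -988*(-9) = 8892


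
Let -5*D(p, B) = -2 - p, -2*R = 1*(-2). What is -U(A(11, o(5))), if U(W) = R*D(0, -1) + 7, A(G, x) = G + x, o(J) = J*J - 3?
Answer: -37/5 ≈ -7.4000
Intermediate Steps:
R = 1 (R = -(-2)/2 = -½*(-2) = 1)
o(J) = -3 + J² (o(J) = J² - 3 = -3 + J²)
D(p, B) = ⅖ + p/5 (D(p, B) = -(-2 - p)/5 = ⅖ + p/5)
U(W) = 37/5 (U(W) = 1*(⅖ + (⅕)*0) + 7 = 1*(⅖ + 0) + 7 = 1*(⅖) + 7 = ⅖ + 7 = 37/5)
-U(A(11, o(5))) = -1*37/5 = -37/5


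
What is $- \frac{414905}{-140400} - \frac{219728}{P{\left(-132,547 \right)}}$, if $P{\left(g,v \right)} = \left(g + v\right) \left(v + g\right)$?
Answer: $\frac{1624288097}{967215600} \approx 1.6793$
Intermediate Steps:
$P{\left(g,v \right)} = \left(g + v\right)^{2}$ ($P{\left(g,v \right)} = \left(g + v\right) \left(g + v\right) = \left(g + v\right)^{2}$)
$- \frac{414905}{-140400} - \frac{219728}{P{\left(-132,547 \right)}} = - \frac{414905}{-140400} - \frac{219728}{\left(-132 + 547\right)^{2}} = \left(-414905\right) \left(- \frac{1}{140400}\right) - \frac{219728}{415^{2}} = \frac{82981}{28080} - \frac{219728}{172225} = \frac{1624288097}{967215600}$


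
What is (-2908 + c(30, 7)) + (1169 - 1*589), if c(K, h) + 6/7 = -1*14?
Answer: -16400/7 ≈ -2342.9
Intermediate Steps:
c(K, h) = -104/7 (c(K, h) = -6/7 - 1*14 = -6/7 - 14 = -104/7)
(-2908 + c(30, 7)) + (1169 - 1*589) = (-2908 - 104/7) + (1169 - 1*589) = -20460/7 + (1169 - 589) = -20460/7 + 580 = -16400/7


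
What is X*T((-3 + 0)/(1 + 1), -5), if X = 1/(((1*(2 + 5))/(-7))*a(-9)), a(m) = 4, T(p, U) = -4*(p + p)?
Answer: -3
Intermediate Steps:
T(p, U) = -8*p
X = -¼ (X = 1/(((1*(2 + 5))/(-7))*4) = 1/(((1*7)*(-⅐))*4) = 1/((7*(-⅐))*4) = 1/(-1*4) = 1/(-4) = -¼ ≈ -0.25000)
X*T((-3 + 0)/(1 + 1), -5) = -(-2)*(-3 + 0)/(1 + 1) = -(-2)*(-3/2) = -(-2)*(-3*½) = -(-2)*(-3)/2 = -¼*12 = -3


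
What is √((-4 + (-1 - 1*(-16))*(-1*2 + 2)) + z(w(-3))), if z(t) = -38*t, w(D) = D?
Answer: √110 ≈ 10.488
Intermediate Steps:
√((-4 + (-1 - 1*(-16))*(-1*2 + 2)) + z(w(-3))) = √((-4 + (-1 - 1*(-16))*(-1*2 + 2)) - 38*(-3)) = √((-4 + (-1 + 16)*(-2 + 2)) + 114) = √((-4 + 15*0) + 114) = √((-4 + 0) + 114) = √(-4 + 114) = √110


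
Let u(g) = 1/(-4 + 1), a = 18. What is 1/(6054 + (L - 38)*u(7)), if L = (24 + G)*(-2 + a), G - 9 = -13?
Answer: 1/5960 ≈ 0.00016779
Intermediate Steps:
u(g) = -⅓ (u(g) = 1/(-3) = -⅓)
G = -4 (G = 9 - 13 = -4)
L = 320 (L = (24 - 4)*(-2 + 18) = 20*16 = 320)
1/(6054 + (L - 38)*u(7)) = 1/(6054 + (320 - 38)*(-⅓)) = 1/(6054 + 282*(-⅓)) = 1/(6054 - 94) = 1/5960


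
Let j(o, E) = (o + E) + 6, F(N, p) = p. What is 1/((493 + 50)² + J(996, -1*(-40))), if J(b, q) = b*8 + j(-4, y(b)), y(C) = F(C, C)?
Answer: 1/303815 ≈ 3.2915e-6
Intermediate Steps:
y(C) = C
j(o, E) = 6 + E + o (j(o, E) = (E + o) + 6 = 6 + E + o)
J(b, q) = 2 + 9*b (J(b, q) = b*8 + (6 + b - 4) = 8*b + (2 + b) = 2 + 9*b)
1/((493 + 50)² + J(996, -1*(-40))) = 1/((493 + 50)² + (2 + 9*996)) = 1/(543² + (2 + 8964)) = 1/(294849 + 8966) = 1/303815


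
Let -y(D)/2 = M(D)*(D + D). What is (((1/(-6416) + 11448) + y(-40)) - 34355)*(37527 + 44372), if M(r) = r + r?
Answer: -18762742558587/6416 ≈ -2.9244e+9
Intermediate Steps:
M(r) = 2*r
y(D) = -8*D² (y(D) = -2*2*D*(D + D) = -2*2*D*2*D = -8*D²)
(((1/(-6416) + 11448) + y(-40)) - 34355)*(37527 + 44372) = (((1/(-6416) + 11448) - 8*(-40)²) - 34355)*(37527 + 44372) = (((-1/6416 + 11448) - 8*1600) - 34355)*81899 = ((73450367/6416 - 12800) - 34355)*81899 = (-8674433/6416 - 34355)*81899 = -229096113/6416*81899 = -18762742558587/6416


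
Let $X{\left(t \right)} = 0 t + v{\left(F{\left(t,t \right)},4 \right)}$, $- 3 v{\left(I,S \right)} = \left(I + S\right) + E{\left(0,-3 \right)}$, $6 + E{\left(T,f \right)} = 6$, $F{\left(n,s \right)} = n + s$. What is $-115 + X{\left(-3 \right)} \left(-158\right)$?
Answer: $- \frac{661}{3} \approx -220.33$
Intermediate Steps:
$E{\left(T,f \right)} = 0$ ($E{\left(T,f \right)} = -6 + 6 = 0$)
$v{\left(I,S \right)} = - \frac{I}{3} - \frac{S}{3}$ ($v{\left(I,S \right)} = - \frac{\left(I + S\right) + 0}{3} = - \frac{I + S}{3} = - \frac{I}{3} - \frac{S}{3}$)
$X{\left(t \right)} = - \frac{4}{3} - \frac{2 t}{3}$ ($X{\left(t \right)} = 0 t - \left(\frac{4}{3} + \frac{t + t}{3}\right) = 0 - \left(\frac{4}{3} + \frac{2 t}{3}\right) = - \frac{4}{3} - \frac{2 t}{3}$)
$-115 + X{\left(-3 \right)} \left(-158\right) = -115 + \left(- \frac{4}{3} - -2\right) \left(-158\right) = -115 + \left(- \frac{4}{3} + 2\right) \left(-158\right) = -115 + \frac{2}{3} \left(-158\right) = -115 - \frac{316}{3} = - \frac{661}{3}$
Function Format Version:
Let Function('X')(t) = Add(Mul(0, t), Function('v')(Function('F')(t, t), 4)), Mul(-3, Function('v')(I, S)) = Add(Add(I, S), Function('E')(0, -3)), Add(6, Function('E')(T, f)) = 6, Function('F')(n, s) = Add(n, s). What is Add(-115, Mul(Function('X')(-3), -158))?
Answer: Rational(-661, 3) ≈ -220.33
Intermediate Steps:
Function('E')(T, f) = 0 (Function('E')(T, f) = Add(-6, 6) = 0)
Function('v')(I, S) = Add(Mul(Rational(-1, 3), I), Mul(Rational(-1, 3), S)) (Function('v')(I, S) = Mul(Rational(-1, 3), Add(Add(I, S), 0)) = Mul(Rational(-1, 3), Add(I, S)) = Add(Mul(Rational(-1, 3), I), Mul(Rational(-1, 3), S)))
Function('X')(t) = Add(Rational(-4, 3), Mul(Rational(-2, 3), t)) (Function('X')(t) = Add(Mul(0, t), Add(Mul(Rational(-1, 3), Add(t, t)), Mul(Rational(-1, 3), 4))) = Add(0, Add(Mul(Rational(-1, 3), Mul(2, t)), Rational(-4, 3))) = Add(0, Add(Mul(Rational(-2, 3), t), Rational(-4, 3))) = Add(0, Add(Rational(-4, 3), Mul(Rational(-2, 3), t))) = Add(Rational(-4, 3), Mul(Rational(-2, 3), t)))
Add(-115, Mul(Function('X')(-3), -158)) = Add(-115, Mul(Add(Rational(-4, 3), Mul(Rational(-2, 3), -3)), -158)) = Add(-115, Mul(Add(Rational(-4, 3), 2), -158)) = Add(-115, Mul(Rational(2, 3), -158)) = Add(-115, Rational(-316, 3)) = Rational(-661, 3)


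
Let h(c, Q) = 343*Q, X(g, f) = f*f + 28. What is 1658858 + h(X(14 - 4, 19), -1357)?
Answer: 1193407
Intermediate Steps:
X(g, f) = 28 + f² (X(g, f) = f² + 28 = 28 + f²)
1658858 + h(X(14 - 4, 19), -1357) = 1658858 + 343*(-1357) = 1658858 - 465451 = 1193407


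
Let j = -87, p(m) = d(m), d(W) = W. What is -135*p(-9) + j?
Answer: 1128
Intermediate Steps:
p(m) = m
-135*p(-9) + j = -135*(-9) - 87 = 1215 - 87 = 1128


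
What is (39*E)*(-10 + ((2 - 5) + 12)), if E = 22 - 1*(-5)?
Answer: -1053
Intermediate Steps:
E = 27 (E = 22 + 5 = 27)
(39*E)*(-10 + ((2 - 5) + 12)) = (39*27)*(-10 + ((2 - 5) + 12)) = 1053*(-10 + (-3 + 12)) = 1053*(-10 + 9) = 1053*(-1) = -1053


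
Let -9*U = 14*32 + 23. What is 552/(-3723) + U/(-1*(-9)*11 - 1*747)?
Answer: -162859/2412504 ≈ -0.067506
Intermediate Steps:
U = -157/3 (U = -(14*32 + 23)/9 = -(448 + 23)/9 = -⅑*471 = -157/3 ≈ -52.333)
552/(-3723) + U/(-1*(-9)*11 - 1*747) = 552/(-3723) - 157/(3*(-1*(-9)*11 - 1*747)) = 552*(-1/3723) - 157/(3*(9*11 - 747)) = -184/1241 - 157/(3*(99 - 747)) = -184/1241 - 157/3/(-648) = -184/1241 - 157/3*(-1/648) = -184/1241 + 157/1944 = -162859/2412504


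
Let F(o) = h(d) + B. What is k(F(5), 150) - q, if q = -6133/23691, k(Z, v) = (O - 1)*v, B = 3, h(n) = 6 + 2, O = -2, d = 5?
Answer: -10654817/23691 ≈ -449.74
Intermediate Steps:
h(n) = 8
F(o) = 11 (F(o) = 8 + 3 = 11)
k(Z, v) = -3*v (k(Z, v) = (-2 - 1)*v = -3*v)
q = -6133/23691 (q = -6133*1/23691 = -6133/23691 ≈ -0.25887)
k(F(5), 150) - q = -3*150 - 1*(-6133/23691) = -450 + 6133/23691 = -10654817/23691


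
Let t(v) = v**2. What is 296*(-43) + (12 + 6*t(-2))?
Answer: -12692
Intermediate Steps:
296*(-43) + (12 + 6*t(-2)) = 296*(-43) + (12 + 6*(-2)**2) = -12728 + (12 + 6*4) = -12728 + (12 + 24) = -12728 + 36 = -12692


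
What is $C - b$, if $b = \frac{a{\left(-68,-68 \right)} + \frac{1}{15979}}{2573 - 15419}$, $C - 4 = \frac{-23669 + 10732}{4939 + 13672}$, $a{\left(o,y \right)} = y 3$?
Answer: $\frac{12564643698773}{3820209880974} \approx 3.289$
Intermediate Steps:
$a{\left(o,y \right)} = 3 y$
$C = \frac{61507}{18611}$ ($C = 4 + \frac{-23669 + 10732}{4939 + 13672} = 4 - \frac{12937}{18611} = \frac{61507}{18611} \approx 3.3049$)
$b = \frac{3259715}{205266234}$ ($b = \frac{3 \left(-68\right) + \frac{1}{15979}}{2573 - 15419} = \frac{-204 + \frac{1}{15979}}{-12846} = \left(- \frac{3259715}{15979}\right) \left(- \frac{1}{12846}\right) = \frac{3259715}{205266234} \approx 0.01588$)
$C - b = \frac{61507}{18611} - \frac{3259715}{205266234} = \frac{12564643698773}{3820209880974}$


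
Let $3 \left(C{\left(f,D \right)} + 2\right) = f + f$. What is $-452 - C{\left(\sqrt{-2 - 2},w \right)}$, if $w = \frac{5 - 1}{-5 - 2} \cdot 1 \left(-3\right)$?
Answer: $-450 - \frac{4 i}{3} \approx -450.0 - 1.3333 i$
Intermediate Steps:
$w = \frac{12}{7}$ ($w = \frac{4}{-7} \cdot 1 \left(-3\right) = 4 \left(- \frac{1}{7}\right) 1 \left(-3\right) = \left(- \frac{4}{7}\right) 1 \left(-3\right) = \left(- \frac{4}{7}\right) \left(-3\right) = \frac{12}{7} \approx 1.7143$)
$C{\left(f,D \right)} = -2 + \frac{2 f}{3}$ ($C{\left(f,D \right)} = -2 + \frac{f + f}{3} = -2 + \frac{2 f}{3}$)
$-452 - C{\left(\sqrt{-2 - 2},w \right)} = -452 - \left(-2 + \frac{2 \sqrt{-2 - 2}}{3}\right) = -452 - \left(-2 + \frac{2 \sqrt{-4}}{3}\right) = -452 - \left(-2 + \frac{2 \cdot 2 i}{3}\right) = -452 - \left(-2 + \frac{4 i}{3}\right) = -452 + \left(2 - \frac{4 i}{3}\right) = -450 - \frac{4 i}{3}$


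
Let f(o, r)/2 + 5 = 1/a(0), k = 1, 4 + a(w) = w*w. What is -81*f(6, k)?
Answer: 1701/2 ≈ 850.50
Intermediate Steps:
a(w) = -4 + w² (a(w) = -4 + w*w = -4 + w²)
f(o, r) = -21/2 (f(o, r) = -10 + 2*(1/(-4 + 0²)) = -10 + 2*(1/(-4 + 0)) = -10 + 2*(1/(-4)) = -10 + 2*(1*(-¼)) = -10 + 2*(-¼) = -10 - ½ = -21/2)
-81*f(6, k) = -81*(-21/2) = 1701/2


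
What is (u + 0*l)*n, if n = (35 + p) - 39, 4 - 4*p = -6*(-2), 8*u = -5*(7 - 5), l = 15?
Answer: 15/2 ≈ 7.5000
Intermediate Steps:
u = -5/4 (u = (-5*(7 - 5))/8 = (-5*2)/8 = (⅛)*(-10) = -5/4 ≈ -1.2500)
p = -2 (p = 1 - (-3)*(-2)/2 = 1 - ¼*12 = 1 - 3 = -2)
n = -6 (n = (35 - 2) - 39 = 33 - 39 = -6)
(u + 0*l)*n = (-5/4 + 0*15)*(-6) = (-5/4 + 0)*(-6) = -5/4*(-6) = 15/2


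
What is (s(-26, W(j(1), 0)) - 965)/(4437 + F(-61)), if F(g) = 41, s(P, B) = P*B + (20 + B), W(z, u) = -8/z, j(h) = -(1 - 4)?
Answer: -2635/13434 ≈ -0.19614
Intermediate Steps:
j(h) = 3 (j(h) = -1*(-3) = 3)
s(P, B) = 20 + B + B*P (s(P, B) = B*P + (20 + B) = 20 + B + B*P)
(s(-26, W(j(1), 0)) - 965)/(4437 + F(-61)) = ((20 - 8/3 - 8/3*(-26)) - 965)/(4437 + 41) = ((20 - 8*⅓ - 8*⅓*(-26)) - 965)/4478 = ((20 - 8/3 - 8/3*(-26)) - 965)*(1/4478) = ((20 - 8/3 + 208/3) - 965)*(1/4478) = (260/3 - 965)*(1/4478) = -2635/3*1/4478 = -2635/13434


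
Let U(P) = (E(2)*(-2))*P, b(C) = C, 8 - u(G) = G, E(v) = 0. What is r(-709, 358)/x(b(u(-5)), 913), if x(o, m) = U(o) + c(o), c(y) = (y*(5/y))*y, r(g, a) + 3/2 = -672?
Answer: -1347/130 ≈ -10.362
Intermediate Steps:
r(g, a) = -1347/2 (r(g, a) = -3/2 - 672 = -1347/2)
u(G) = 8 - G
c(y) = 5*y
U(P) = 0 (U(P) = (0*(-2))*P = 0*P = 0)
x(o, m) = 5*o (x(o, m) = 0 + 5*o = 5*o)
r(-709, 358)/x(b(u(-5)), 913) = -1347*1/(5*(8 - 1*(-5)))/2 = -1347*1/(5*(8 + 5))/2 = -1347/(2*(5*13)) = -1347/2/65 = -1347/2*1/65 = -1347/130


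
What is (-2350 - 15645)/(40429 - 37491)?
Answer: -17995/2938 ≈ -6.1249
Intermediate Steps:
(-2350 - 15645)/(40429 - 37491) = -17995/2938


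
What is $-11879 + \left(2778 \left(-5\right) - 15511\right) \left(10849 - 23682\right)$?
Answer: $377291154$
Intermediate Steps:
$-11879 + \left(2778 \left(-5\right) - 15511\right) \left(10849 - 23682\right) = -11879 + \left(-13890 - 15511\right) \left(-12833\right) = -11879 - -377303033 = -11879 + 377303033 = 377291154$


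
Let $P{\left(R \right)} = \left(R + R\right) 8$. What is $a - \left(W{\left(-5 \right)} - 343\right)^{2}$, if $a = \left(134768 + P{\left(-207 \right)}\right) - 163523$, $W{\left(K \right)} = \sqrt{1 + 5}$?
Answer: $-149722 + 686 \sqrt{6} \approx -1.4804 \cdot 10^{5}$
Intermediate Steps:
$W{\left(K \right)} = \sqrt{6}$
$P{\left(R \right)} = 16 R$ ($P{\left(R \right)} = 2 R 8 = 16 R$)
$a = -32067$ ($a = \left(134768 + 16 \left(-207\right)\right) - 163523 = \left(134768 - 3312\right) - 163523 = 131456 - 163523 = -32067$)
$a - \left(W{\left(-5 \right)} - 343\right)^{2} = -32067 - \left(\sqrt{6} - 343\right)^{2} = -32067 - \left(-343 + \sqrt{6}\right)^{2}$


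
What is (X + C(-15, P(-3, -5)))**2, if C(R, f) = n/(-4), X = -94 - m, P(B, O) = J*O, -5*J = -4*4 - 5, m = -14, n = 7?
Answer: 106929/16 ≈ 6683.1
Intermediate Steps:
J = 21/5 (J = -(-4*4 - 5)/5 = -(-16 - 5)/5 = -1/5*(-21) = 21/5 ≈ 4.2000)
P(B, O) = 21*O/5
X = -80 (X = -94 - 1*(-14) = -94 + 14 = -80)
C(R, f) = -7/4 (C(R, f) = 7/(-4) = 7*(-1/4) = -7/4)
(X + C(-15, P(-3, -5)))**2 = (-80 - 7/4)**2 = (-327/4)**2 = 106929/16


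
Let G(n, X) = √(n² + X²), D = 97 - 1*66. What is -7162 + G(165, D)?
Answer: -7162 + √28186 ≈ -6994.1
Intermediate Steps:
D = 31 (D = 97 - 66 = 31)
G(n, X) = √(X² + n²)
-7162 + G(165, D) = -7162 + √(31² + 165²) = -7162 + √(961 + 27225) = -7162 + √28186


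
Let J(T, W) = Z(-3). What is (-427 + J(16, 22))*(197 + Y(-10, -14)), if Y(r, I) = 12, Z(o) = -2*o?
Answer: -87989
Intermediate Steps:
J(T, W) = 6 (J(T, W) = -2*(-3) = 6)
(-427 + J(16, 22))*(197 + Y(-10, -14)) = (-427 + 6)*(197 + 12) = -421*209 = -87989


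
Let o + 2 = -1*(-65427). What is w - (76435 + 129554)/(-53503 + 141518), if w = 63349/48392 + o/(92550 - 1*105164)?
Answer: -167033655605571/26862912397160 ≈ -6.2180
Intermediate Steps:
o = 65425 (o = -2 - 1*(-65427) = -2 + 65427 = 65425)
w = -1183481157/305208344 (w = 63349/48392 + 65425/(92550 - 1*105164) = 63349*(1/48392) + 65425/(92550 - 105164) = 63349/48392 + 65425/(-12614) = 63349/48392 + 65425*(-1/12614) = 63349/48392 - 65425/12614 = -1183481157/305208344 ≈ -3.8776)
w - (76435 + 129554)/(-53503 + 141518) = -1183481157/305208344 - (76435 + 129554)/(-53503 + 141518) = -1183481157/305208344 - 205989/88015 = -167033655605571/26862912397160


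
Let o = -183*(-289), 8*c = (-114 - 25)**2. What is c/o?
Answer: 19321/423096 ≈ 0.045666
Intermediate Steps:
c = 19321/8 (c = (-114 - 25)**2/8 = (1/8)*(-139)**2 = (1/8)*19321 = 19321/8 ≈ 2415.1)
o = 52887
c/o = (19321/8)/52887 = (19321/8)*(1/52887) = 19321/423096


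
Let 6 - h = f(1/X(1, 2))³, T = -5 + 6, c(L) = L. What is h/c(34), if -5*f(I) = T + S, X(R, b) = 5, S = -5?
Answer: 343/2125 ≈ 0.16141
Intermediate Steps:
T = 1
f(I) = ⅘ (f(I) = -(1 - 5)/5 = -⅕*(-4) = ⅘)
h = 686/125 (h = 6 - (⅘)³ = 6 - 1*64/125 = 6 - 64/125 = 686/125 ≈ 5.4880)
h/c(34) = (686/125)/34 = (686/125)*(1/34) = 343/2125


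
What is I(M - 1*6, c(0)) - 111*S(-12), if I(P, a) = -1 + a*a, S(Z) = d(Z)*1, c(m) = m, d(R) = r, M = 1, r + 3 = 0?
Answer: 332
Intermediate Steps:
r = -3 (r = -3 + 0 = -3)
d(R) = -3
S(Z) = -3 (S(Z) = -3*1 = -3)
I(P, a) = -1 + a²
I(M - 1*6, c(0)) - 111*S(-12) = (-1 + 0²) - 111*(-3) = (-1 + 0) + 333 = -1 + 333 = 332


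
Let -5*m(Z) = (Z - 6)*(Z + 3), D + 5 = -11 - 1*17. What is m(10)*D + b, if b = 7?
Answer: 1751/5 ≈ 350.20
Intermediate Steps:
D = -33 (D = -5 + (-11 - 1*17) = -5 + (-11 - 17) = -5 - 28 = -33)
m(Z) = -(-6 + Z)*(3 + Z)/5 (m(Z) = -(Z - 6)*(Z + 3)/5 = -(-6 + Z)*(3 + Z)/5)
m(10)*D + b = (18/5 - ⅕*10² + (⅗)*10)*(-33) + 7 = (18/5 - ⅕*100 + 6)*(-33) + 7 = (18/5 - 20 + 6)*(-33) + 7 = -52/5*(-33) + 7 = 1716/5 + 7 = 1751/5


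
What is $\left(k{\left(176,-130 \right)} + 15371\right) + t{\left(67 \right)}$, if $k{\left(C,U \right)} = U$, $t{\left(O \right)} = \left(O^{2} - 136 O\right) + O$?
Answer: $10685$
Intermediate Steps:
$t{\left(O \right)} = O^{2} - 135 O$
$\left(k{\left(176,-130 \right)} + 15371\right) + t{\left(67 \right)} = \left(-130 + 15371\right) + 67 \left(-135 + 67\right) = 15241 + 67 \left(-68\right) = 15241 - 4556 = 10685$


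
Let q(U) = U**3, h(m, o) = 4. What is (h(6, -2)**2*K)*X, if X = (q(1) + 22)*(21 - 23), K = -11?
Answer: 8096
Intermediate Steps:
X = -46 (X = (1**3 + 22)*(21 - 23) = (1 + 22)*(-2) = 23*(-2) = -46)
(h(6, -2)**2*K)*X = (4**2*(-11))*(-46) = (16*(-11))*(-46) = -176*(-46) = 8096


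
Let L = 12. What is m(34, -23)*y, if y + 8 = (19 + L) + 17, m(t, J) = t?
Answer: 1360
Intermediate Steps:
y = 40 (y = -8 + ((19 + 12) + 17) = -8 + (31 + 17) = -8 + 48 = 40)
m(34, -23)*y = 34*40 = 1360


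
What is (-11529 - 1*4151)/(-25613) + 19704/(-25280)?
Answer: -1933717/11562440 ≈ -0.16724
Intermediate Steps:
(-11529 - 1*4151)/(-25613) + 19704/(-25280) = (-11529 - 4151)*(-1/25613) + 19704*(-1/25280) = -15680*(-1/25613) - 2463/3160 = 2240/3659 - 2463/3160 = -1933717/11562440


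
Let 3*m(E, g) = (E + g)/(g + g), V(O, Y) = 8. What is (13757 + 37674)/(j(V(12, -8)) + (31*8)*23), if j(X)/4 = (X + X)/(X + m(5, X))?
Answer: 20418107/2267560 ≈ 9.0044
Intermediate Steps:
m(E, g) = (E + g)/(6*g) (m(E, g) = ((E + g)/(g + g))/3 = ((E + g)/((2*g)))/3 = ((E + g)*(1/(2*g)))/3 = ((E + g)/(2*g))/3 = (E + g)/(6*g))
j(X) = 8*X/(X + (5 + X)/(6*X)) (j(X) = 4*((X + X)/(X + (5 + X)/(6*X))) = 4*((2*X)/(X + (5 + X)/(6*X))) = 4*(2*X/(X + (5 + X)/(6*X))) = 8*X/(X + (5 + X)/(6*X)))
(13757 + 37674)/(j(V(12, -8)) + (31*8)*23) = (13757 + 37674)/(48*8**2/(5 + 8 + 6*8**2) + (31*8)*23) = 51431/(48*64/(5 + 8 + 6*64) + 248*23) = 51431/(48*64/(5 + 8 + 384) + 5704) = 51431/(48*64/397 + 5704) = 51431/(48*64*(1/397) + 5704) = 51431/(3072/397 + 5704) = 51431/(2267560/397) = 51431*(397/2267560) = 20418107/2267560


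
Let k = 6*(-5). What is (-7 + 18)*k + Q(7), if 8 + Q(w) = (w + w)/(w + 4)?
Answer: -3704/11 ≈ -336.73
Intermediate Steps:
k = -30
Q(w) = -8 + 2*w/(4 + w) (Q(w) = -8 + (w + w)/(w + 4) = -8 + (2*w)/(4 + w) = -8 + 2*w/(4 + w))
(-7 + 18)*k + Q(7) = (-7 + 18)*(-30) + 2*(-16 - 3*7)/(4 + 7) = 11*(-30) + 2*(-16 - 21)/11 = -330 + 2*(1/11)*(-37) = -330 - 74/11 = -3704/11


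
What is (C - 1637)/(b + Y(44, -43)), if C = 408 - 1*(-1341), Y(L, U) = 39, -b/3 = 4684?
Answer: -112/14013 ≈ -0.0079926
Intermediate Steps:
b = -14052 (b = -3*4684 = -14052)
C = 1749 (C = 408 + 1341 = 1749)
(C - 1637)/(b + Y(44, -43)) = (1749 - 1637)/(-14052 + 39) = 112/(-14013) = 112*(-1/14013) = -112/14013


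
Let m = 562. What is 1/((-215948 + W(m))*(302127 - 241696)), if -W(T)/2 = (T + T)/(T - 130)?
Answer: -54/704714474863 ≈ -7.6627e-11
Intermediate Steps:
W(T) = -4*T/(-130 + T) (W(T) = -2*(T + T)/(T - 130) = -2*2*T/(-130 + T) = -4*T/(-130 + T))
1/((-215948 + W(m))*(302127 - 241696)) = 1/((-215948 - 4*562/(-130 + 562))*(302127 - 241696)) = 1/((-215948 - 4*562/432)*60431) = 1/((-215948 - 4*562*1/432)*60431) = 1/((-215948 - 281/54)*60431) = 1/(-11661473/54*60431) = 1/(-704714474863/54) = -54/704714474863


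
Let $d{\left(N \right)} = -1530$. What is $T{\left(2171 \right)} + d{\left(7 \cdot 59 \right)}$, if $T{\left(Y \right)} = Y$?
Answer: $641$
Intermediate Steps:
$T{\left(2171 \right)} + d{\left(7 \cdot 59 \right)} = 2171 - 1530 = 641$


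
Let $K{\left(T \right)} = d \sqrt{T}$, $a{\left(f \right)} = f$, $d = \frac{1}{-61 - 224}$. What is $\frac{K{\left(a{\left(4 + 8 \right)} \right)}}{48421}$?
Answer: $- \frac{2 \sqrt{3}}{13799985} \approx -2.5102 \cdot 10^{-7}$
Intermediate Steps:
$d = - \frac{1}{285}$ ($d = \frac{1}{-285} = - \frac{1}{285} \approx -0.0035088$)
$K{\left(T \right)} = - \frac{\sqrt{T}}{285}$
$\frac{K{\left(a{\left(4 + 8 \right)} \right)}}{48421} = \frac{\left(- \frac{1}{285}\right) \sqrt{4 + 8}}{48421} = - \frac{\sqrt{12}}{285} \cdot \frac{1}{48421} = - \frac{2 \sqrt{3}}{285} \cdot \frac{1}{48421} = - \frac{2 \sqrt{3}}{13799985}$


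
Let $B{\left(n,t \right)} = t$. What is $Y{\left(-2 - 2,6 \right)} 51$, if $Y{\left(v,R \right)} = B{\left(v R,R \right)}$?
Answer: $306$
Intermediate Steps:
$Y{\left(v,R \right)} = R$
$Y{\left(-2 - 2,6 \right)} 51 = 6 \cdot 51 = 306$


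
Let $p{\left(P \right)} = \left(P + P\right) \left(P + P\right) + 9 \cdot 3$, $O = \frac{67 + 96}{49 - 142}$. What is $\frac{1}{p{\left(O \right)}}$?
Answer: $\frac{8649}{339799} \approx 0.025453$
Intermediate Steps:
$O = - \frac{163}{93}$ ($O = \frac{163}{-93} = 163 \left(- \frac{1}{93}\right) = - \frac{163}{93} \approx -1.7527$)
$p{\left(P \right)} = 27 + 4 P^{2}$ ($p{\left(P \right)} = 2 P 2 P + 27 = 4 P^{2} + 27 = 27 + 4 P^{2}$)
$\frac{1}{p{\left(O \right)}} = \frac{1}{27 + 4 \left(- \frac{163}{93}\right)^{2}} = \frac{1}{27 + 4 \cdot \frac{26569}{8649}} = \frac{1}{27 + \frac{106276}{8649}} = \frac{1}{\frac{339799}{8649}} = \frac{8649}{339799}$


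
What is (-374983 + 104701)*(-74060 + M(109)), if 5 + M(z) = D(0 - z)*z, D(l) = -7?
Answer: 20224661496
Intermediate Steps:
M(z) = -5 - 7*z
(-374983 + 104701)*(-74060 + M(109)) = (-374983 + 104701)*(-74060 + (-5 - 7*109)) = -270282*(-74060 + (-5 - 763)) = -270282*(-74060 - 768) = -270282*(-74828) = 20224661496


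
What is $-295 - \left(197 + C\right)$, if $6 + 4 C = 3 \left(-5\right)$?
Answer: $- \frac{1947}{4} \approx -486.75$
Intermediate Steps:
$C = - \frac{21}{4}$ ($C = - \frac{3}{2} + \frac{3 \left(-5\right)}{4} = - \frac{3}{2} + \frac{1}{4} \left(-15\right) = - \frac{3}{2} - \frac{15}{4} = - \frac{21}{4} \approx -5.25$)
$-295 - \left(197 + C\right) = -295 - \frac{767}{4} = - \frac{1947}{4}$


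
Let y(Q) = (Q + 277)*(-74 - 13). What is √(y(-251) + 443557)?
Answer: √441295 ≈ 664.30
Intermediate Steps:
y(Q) = -24099 - 87*Q (y(Q) = (277 + Q)*(-87) = -24099 - 87*Q)
√(y(-251) + 443557) = √((-24099 - 87*(-251)) + 443557) = √((-24099 + 21837) + 443557) = √(-2262 + 443557) = √441295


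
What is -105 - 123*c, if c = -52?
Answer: 6291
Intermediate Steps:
-105 - 123*c = -105 - 123*(-52) = -105 + 6396 = 6291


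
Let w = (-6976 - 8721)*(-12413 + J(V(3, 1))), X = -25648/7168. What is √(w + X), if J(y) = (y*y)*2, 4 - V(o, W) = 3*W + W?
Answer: 5*√498807955/8 ≈ 13959.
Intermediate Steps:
X = -229/64 (X = -25648*1/7168 = -229/64 ≈ -3.5781)
V(o, W) = 4 - 4*W (V(o, W) = 4 - (3*W + W) = 4 - 4*W)
J(y) = 2*y² (J(y) = y²*2 = 2*y²)
w = 194846861 (w = (-6976 - 8721)*(-12413 + 2*(4 - 4*1)²) = -15697*(-12413 + 2*(4 - 4)²) = -15697*(-12413 + 2*0²) = -15697*(-12413 + 2*0) = -15697*(-12413 + 0) = -15697*(-12413) = 194846861)
√(w + X) = √(194846861 - 229/64) = √(12470198875/64) = 5*√498807955/8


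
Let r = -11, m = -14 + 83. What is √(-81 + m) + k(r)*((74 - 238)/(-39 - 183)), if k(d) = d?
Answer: -902/111 + 2*I*√3 ≈ -8.1261 + 3.4641*I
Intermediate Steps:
m = 69
√(-81 + m) + k(r)*((74 - 238)/(-39 - 183)) = √(-81 + 69) - 11*(74 - 238)/(-39 - 183) = √(-12) - (-1804)/(-222) = 2*I*√3 - (-1804)*(-1)/222 = 2*I*√3 - 11*82/111 = 2*I*√3 - 902/111 = -902/111 + 2*I*√3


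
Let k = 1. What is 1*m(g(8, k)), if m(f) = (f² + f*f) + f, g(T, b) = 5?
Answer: 55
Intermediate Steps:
m(f) = f + 2*f² (m(f) = (f² + f²) + f = 2*f² + f = f + 2*f²)
1*m(g(8, k)) = 1*(5*(1 + 2*5)) = 1*(5*(1 + 10)) = 1*(5*11) = 1*55 = 55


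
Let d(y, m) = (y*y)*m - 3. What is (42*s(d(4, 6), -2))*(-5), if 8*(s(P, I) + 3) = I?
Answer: 1365/2 ≈ 682.50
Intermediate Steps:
d(y, m) = -3 + m*y**2 (d(y, m) = y**2*m - 3 = m*y**2 - 3 = -3 + m*y**2)
s(P, I) = -3 + I/8
(42*s(d(4, 6), -2))*(-5) = (42*(-3 + (1/8)*(-2)))*(-5) = (42*(-3 - 1/4))*(-5) = (42*(-13/4))*(-5) = -273/2*(-5) = 1365/2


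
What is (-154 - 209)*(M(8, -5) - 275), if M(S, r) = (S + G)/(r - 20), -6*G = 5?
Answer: 4996453/50 ≈ 99929.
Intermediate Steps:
G = -⅚ (G = -⅙*5 = -⅚ ≈ -0.83333)
M(S, r) = (-⅚ + S)/(-20 + r) (M(S, r) = (S - ⅚)/(r - 20) = (-⅚ + S)/(-20 + r))
(-154 - 209)*(M(8, -5) - 275) = (-154 - 209)*((-⅚ + 8)/(-20 - 5) - 275) = -363*((43/6)/(-25) - 275) = -363*(-1/25*43/6 - 275) = -363*(-43/150 - 275) = -363*(-41293/150) = 4996453/50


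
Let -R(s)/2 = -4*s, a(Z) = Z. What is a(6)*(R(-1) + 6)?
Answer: -12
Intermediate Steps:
R(s) = 8*s (R(s) = -(-8)*s = 8*s)
a(6)*(R(-1) + 6) = 6*(8*(-1) + 6) = 6*(-8 + 6) = 6*(-2) = -12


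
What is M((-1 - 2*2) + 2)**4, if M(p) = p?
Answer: 81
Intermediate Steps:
M((-1 - 2*2) + 2)**4 = ((-1 - 2*2) + 2)**4 = ((-1 - 4) + 2)**4 = (-5 + 2)**4 = (-3)**4 = 81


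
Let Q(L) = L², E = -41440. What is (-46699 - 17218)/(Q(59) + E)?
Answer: 63917/37959 ≈ 1.6838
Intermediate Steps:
(-46699 - 17218)/(Q(59) + E) = (-46699 - 17218)/(59² - 41440) = -63917/(3481 - 41440) = -63917/(-37959) = -63917*(-1/37959) = 63917/37959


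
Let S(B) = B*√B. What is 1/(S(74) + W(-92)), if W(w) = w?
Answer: 23/99190 + 37*√74/198380 ≈ 0.0018363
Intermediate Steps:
S(B) = B^(3/2)
1/(S(74) + W(-92)) = 1/(74^(3/2) - 92) = 1/(74*√74 - 92) = 1/(-92 + 74*√74)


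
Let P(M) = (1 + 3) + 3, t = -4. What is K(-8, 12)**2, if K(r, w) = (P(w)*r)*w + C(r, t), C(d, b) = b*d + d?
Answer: 419904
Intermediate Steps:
C(d, b) = d + b*d
P(M) = 7 (P(M) = 4 + 3 = 7)
K(r, w) = -3*r + 7*r*w (K(r, w) = (7*r)*w + r*(1 - 4) = 7*r*w + r*(-3) = 7*r*w - 3*r = -3*r + 7*r*w)
K(-8, 12)**2 = (-8*(-3 + 7*12))**2 = (-8*(-3 + 84))**2 = (-8*81)**2 = (-648)**2 = 419904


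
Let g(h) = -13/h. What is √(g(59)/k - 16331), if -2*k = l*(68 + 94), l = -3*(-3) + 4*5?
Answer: 2*I*√968139239822/15399 ≈ 127.79*I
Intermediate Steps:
l = 29 (l = 9 + 20 = 29)
k = -2349 (k = -29*(68 + 94)/2 = -29*162/2 = -½*4698 = -2349)
√(g(59)/k - 16331) = √(-13/59/(-2349) - 16331) = √(-13*1/59*(-1/2349) - 16331) = √(-13/59*(-1/2349) - 16331) = √(13/138591 - 16331) = √(-2263329608/138591) = 2*I*√968139239822/15399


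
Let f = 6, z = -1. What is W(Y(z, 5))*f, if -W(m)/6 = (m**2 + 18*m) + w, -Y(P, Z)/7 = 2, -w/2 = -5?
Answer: 1656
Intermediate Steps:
w = 10 (w = -2*(-5) = 10)
Y(P, Z) = -14 (Y(P, Z) = -7*2 = -14)
W(m) = -60 - 108*m - 6*m**2 (W(m) = -6*((m**2 + 18*m) + 10) = -6*(10 + m**2 + 18*m) = -60 - 108*m - 6*m**2)
W(Y(z, 5))*f = (-60 - 108*(-14) - 6*(-14)**2)*6 = (-60 + 1512 - 6*196)*6 = (-60 + 1512 - 1176)*6 = 276*6 = 1656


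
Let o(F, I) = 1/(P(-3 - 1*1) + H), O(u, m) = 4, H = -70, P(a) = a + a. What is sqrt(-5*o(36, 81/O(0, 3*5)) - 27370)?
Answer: I*sqrt(166518690)/78 ≈ 165.44*I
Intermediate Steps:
P(a) = 2*a
o(F, I) = -1/78 (o(F, I) = 1/(2*(-3 - 1*1) - 70) = 1/(2*(-3 - 1) - 70) = 1/(2*(-4) - 70) = 1/(-8 - 70) = 1/(-78) = -1/78)
sqrt(-5*o(36, 81/O(0, 3*5)) - 27370) = sqrt(-5*(-1/78) - 27370) = sqrt(5/78 - 27370) = sqrt(-2134855/78) = I*sqrt(166518690)/78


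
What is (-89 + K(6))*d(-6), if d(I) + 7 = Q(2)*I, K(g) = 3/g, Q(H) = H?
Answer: 3363/2 ≈ 1681.5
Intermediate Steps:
d(I) = -7 + 2*I
(-89 + K(6))*d(-6) = (-89 + 3/6)*(-7 + 2*(-6)) = (-89 + 3*(1/6))*(-7 - 12) = (-89 + 1/2)*(-19) = -177/2*(-19) = 3363/2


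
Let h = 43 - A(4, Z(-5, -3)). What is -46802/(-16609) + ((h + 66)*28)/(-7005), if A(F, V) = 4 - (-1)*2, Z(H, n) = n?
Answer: 279947654/116346045 ≈ 2.4062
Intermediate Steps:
A(F, V) = 6 (A(F, V) = 4 - 1*(-2) = 4 + 2 = 6)
h = 37 (h = 43 - 1*6 = 43 - 6 = 37)
-46802/(-16609) + ((h + 66)*28)/(-7005) = -46802/(-16609) + ((37 + 66)*28)/(-7005) = -46802*(-1/16609) + (103*28)*(-1/7005) = 46802/16609 + 2884*(-1/7005) = 46802/16609 - 2884/7005 = 279947654/116346045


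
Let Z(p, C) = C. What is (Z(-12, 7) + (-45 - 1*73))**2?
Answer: 12321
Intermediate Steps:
(Z(-12, 7) + (-45 - 1*73))**2 = (7 + (-45 - 1*73))**2 = (7 + (-45 - 73))**2 = (7 - 118)**2 = (-111)**2 = 12321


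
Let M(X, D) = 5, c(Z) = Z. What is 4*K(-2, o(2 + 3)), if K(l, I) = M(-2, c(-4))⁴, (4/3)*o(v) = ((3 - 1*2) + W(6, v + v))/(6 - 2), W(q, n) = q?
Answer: 2500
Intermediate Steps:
o(v) = 21/16 (o(v) = 3*(((3 - 1*2) + 6)/(6 - 2))/4 = 3*(((3 - 2) + 6)/4)/4 = 3*((1 + 6)*(¼))/4 = 3*(7*(¼))/4 = (¾)*(7/4) = 21/16)
K(l, I) = 625 (K(l, I) = 5⁴ = 625)
4*K(-2, o(2 + 3)) = 4*625 = 2500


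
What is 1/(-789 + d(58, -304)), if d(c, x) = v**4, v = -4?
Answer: -1/533 ≈ -0.0018762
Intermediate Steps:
d(c, x) = 256 (d(c, x) = (-4)**4 = 256)
1/(-789 + d(58, -304)) = 1/(-789 + 256) = 1/(-533) = -1/533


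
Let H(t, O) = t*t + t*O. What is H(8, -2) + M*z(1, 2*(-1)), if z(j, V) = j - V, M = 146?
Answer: 486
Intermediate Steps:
H(t, O) = t² + O*t
H(8, -2) + M*z(1, 2*(-1)) = 8*(-2 + 8) + 146*(1 - 2*(-1)) = 8*6 + 146*(1 - 1*(-2)) = 48 + 146*(1 + 2) = 48 + 146*3 = 48 + 438 = 486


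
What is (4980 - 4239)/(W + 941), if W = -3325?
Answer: -741/2384 ≈ -0.31082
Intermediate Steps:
(4980 - 4239)/(W + 941) = (4980 - 4239)/(-3325 + 941) = 741/(-2384) = 741*(-1/2384) = -741/2384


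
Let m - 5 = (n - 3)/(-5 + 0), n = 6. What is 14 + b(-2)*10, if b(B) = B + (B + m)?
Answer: 18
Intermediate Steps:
m = 22/5 (m = 5 + (6 - 3)/(-5 + 0) = 5 + 3/(-5) = 5 + 3*(-1/5) = 5 - 3/5 = 22/5 ≈ 4.4000)
b(B) = 22/5 + 2*B (b(B) = B + (B + 22/5) = B + (22/5 + B) = 22/5 + 2*B)
14 + b(-2)*10 = 14 + (22/5 + 2*(-2))*10 = 14 + (22/5 - 4)*10 = 14 + (2/5)*10 = 14 + 4 = 18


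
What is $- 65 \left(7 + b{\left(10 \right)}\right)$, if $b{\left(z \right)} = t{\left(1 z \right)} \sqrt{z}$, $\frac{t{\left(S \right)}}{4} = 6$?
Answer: $-455 - 1560 \sqrt{10} \approx -5388.2$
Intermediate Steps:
$t{\left(S \right)} = 24$ ($t{\left(S \right)} = 4 \cdot 6 = 24$)
$b{\left(z \right)} = 24 \sqrt{z}$
$- 65 \left(7 + b{\left(10 \right)}\right) = - 65 \left(7 + 24 \sqrt{10}\right) = -455 - 1560 \sqrt{10}$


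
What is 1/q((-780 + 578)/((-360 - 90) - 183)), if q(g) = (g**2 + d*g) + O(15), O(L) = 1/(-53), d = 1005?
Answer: 21236517/6812544413 ≈ 0.0031173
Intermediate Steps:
O(L) = -1/53
q(g) = -1/53 + g**2 + 1005*g (q(g) = (g**2 + 1005*g) - 1/53 = -1/53 + g**2 + 1005*g)
1/q((-780 + 578)/((-360 - 90) - 183)) = 1/(-1/53 + ((-780 + 578)/((-360 - 90) - 183))**2 + 1005*((-780 + 578)/((-360 - 90) - 183))) = 1/(-1/53 + (-202/(-450 - 183))**2 + 1005*(-202/(-450 - 183))) = 1/(-1/53 + (-202/(-633))**2 + 1005*(-202/(-633))) = 1/(-1/53 + (-202*(-1/633))**2 + 1005*(-202*(-1/633))) = 1/(-1/53 + (202/633)**2 + 1005*(202/633)) = 1/(-1/53 + 40804/400689 + 67670/211) = 1/(6812544413/21236517) = 21236517/6812544413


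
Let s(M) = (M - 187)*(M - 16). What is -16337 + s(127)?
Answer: -22997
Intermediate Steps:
s(M) = (-187 + M)*(-16 + M)
-16337 + s(127) = -16337 + (2992 + 127² - 203*127) = -16337 + (2992 + 16129 - 25781) = -16337 - 6660 = -22997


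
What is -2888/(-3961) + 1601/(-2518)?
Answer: 930423/9973798 ≈ 0.093287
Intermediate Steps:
-2888/(-3961) + 1601/(-2518) = -2888*(-1/3961) + 1601*(-1/2518) = 2888/3961 - 1601/2518 = 930423/9973798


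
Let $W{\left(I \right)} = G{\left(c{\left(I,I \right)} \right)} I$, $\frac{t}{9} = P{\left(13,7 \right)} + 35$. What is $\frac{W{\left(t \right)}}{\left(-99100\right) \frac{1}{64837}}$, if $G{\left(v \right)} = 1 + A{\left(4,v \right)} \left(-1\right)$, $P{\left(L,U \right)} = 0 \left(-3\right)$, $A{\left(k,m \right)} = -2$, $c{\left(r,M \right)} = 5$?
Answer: $- \frac{12254193}{19820} \approx -618.27$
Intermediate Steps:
$P{\left(L,U \right)} = 0$
$G{\left(v \right)} = 3$ ($G{\left(v \right)} = 1 - -2 = 1 + 2 = 3$)
$t = 315$ ($t = 9 \left(0 + 35\right) = 9 \cdot 35 = 315$)
$W{\left(I \right)} = 3 I$
$\frac{W{\left(t \right)}}{\left(-99100\right) \frac{1}{64837}} = \frac{3 \cdot 315}{\left(-99100\right) \frac{1}{64837}} = \frac{945}{\left(-99100\right) \frac{1}{64837}} = \frac{945}{- \frac{99100}{64837}} = 945 \left(- \frac{64837}{99100}\right) = - \frac{12254193}{19820}$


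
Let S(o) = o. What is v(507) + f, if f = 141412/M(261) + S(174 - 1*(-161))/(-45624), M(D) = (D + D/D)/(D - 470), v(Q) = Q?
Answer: -671180958373/5976744 ≈ -1.1230e+5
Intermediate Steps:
M(D) = (1 + D)/(-470 + D) (M(D) = (D + 1)/(-470 + D) = (1 + D)/(-470 + D))
f = -674211167581/5976744 (f = 141412/(((1 + 261)/(-470 + 261))) + (174 - 1*(-161))/(-45624) = 141412/((262/(-209))) + (174 + 161)*(-1/45624) = 141412/((-1/209*262)) + 335*(-1/45624) = 141412/(-262/209) - 335/45624 = 141412*(-209/262) - 335/45624 = -14777554/131 - 335/45624 = -674211167581/5976744 ≈ -1.1281e+5)
v(507) + f = 507 - 674211167581/5976744 = -671180958373/5976744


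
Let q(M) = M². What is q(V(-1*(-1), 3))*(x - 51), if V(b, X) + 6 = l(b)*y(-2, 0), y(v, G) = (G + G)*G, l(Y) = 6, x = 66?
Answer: 540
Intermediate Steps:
y(v, G) = 2*G² (y(v, G) = (2*G)*G = 2*G²)
V(b, X) = -6 (V(b, X) = -6 + 6*(2*0²) = -6 + 6*(2*0) = -6 + 6*0 = -6 + 0 = -6)
q(V(-1*(-1), 3))*(x - 51) = (-6)²*(66 - 51) = 36*15 = 540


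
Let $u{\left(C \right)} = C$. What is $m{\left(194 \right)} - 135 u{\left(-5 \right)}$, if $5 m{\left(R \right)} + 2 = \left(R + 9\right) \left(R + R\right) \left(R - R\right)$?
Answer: $\frac{3373}{5} \approx 674.6$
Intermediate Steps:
$m{\left(R \right)} = - \frac{2}{5}$ ($m{\left(R \right)} = - \frac{2}{5} + \frac{\left(R + 9\right) \left(R + R\right) \left(R - R\right)}{5} = - \frac{2}{5} + \frac{\left(9 + R\right) 2 R 0}{5} = - \frac{2}{5} + \frac{2 R \left(9 + R\right) 0}{5} = - \frac{2}{5} + \frac{1}{5} \cdot 0 = - \frac{2}{5} + 0 = - \frac{2}{5}$)
$m{\left(194 \right)} - 135 u{\left(-5 \right)} = - \frac{2}{5} - 135 \left(-5\right) = - \frac{2}{5} - -675 = - \frac{2}{5} + 675 = \frac{3373}{5}$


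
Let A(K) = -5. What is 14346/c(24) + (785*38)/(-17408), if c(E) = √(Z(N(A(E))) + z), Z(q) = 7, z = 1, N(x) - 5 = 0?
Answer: -14915/8704 + 7173*√2/2 ≈ 5070.4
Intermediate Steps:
N(x) = 5 (N(x) = 5 + 0 = 5)
c(E) = 2*√2 (c(E) = √(7 + 1) = √8 = 2*√2)
14346/c(24) + (785*38)/(-17408) = 14346/((2*√2)) + (785*38)/(-17408) = 14346*(√2/4) + 29830*(-1/17408) = 7173*√2/2 - 14915/8704 = -14915/8704 + 7173*√2/2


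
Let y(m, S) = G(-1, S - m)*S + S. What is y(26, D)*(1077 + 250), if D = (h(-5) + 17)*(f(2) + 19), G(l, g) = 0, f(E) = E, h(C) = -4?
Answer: 362271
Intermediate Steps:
D = 273 (D = (-4 + 17)*(2 + 19) = 13*21 = 273)
y(m, S) = S (y(m, S) = 0*S + S = 0 + S = S)
y(26, D)*(1077 + 250) = 273*(1077 + 250) = 273*1327 = 362271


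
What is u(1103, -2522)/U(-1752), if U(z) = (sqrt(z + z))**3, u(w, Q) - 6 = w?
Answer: 1109*I*sqrt(219)/3069504 ≈ 0.0053467*I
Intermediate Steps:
u(w, Q) = 6 + w
U(z) = 2*sqrt(2)*z**(3/2) (U(z) = (sqrt(2*z))**3 = (sqrt(2)*sqrt(z))**3 = 2*sqrt(2)*z**(3/2))
u(1103, -2522)/U(-1752) = (6 + 1103)/((2*sqrt(2)*(-1752)**(3/2))) = 1109/((2*sqrt(2)*(-3504*I*sqrt(438)))) = 1109/((-14016*I*sqrt(219))) = 1109*(I*sqrt(219)/3069504) = 1109*I*sqrt(219)/3069504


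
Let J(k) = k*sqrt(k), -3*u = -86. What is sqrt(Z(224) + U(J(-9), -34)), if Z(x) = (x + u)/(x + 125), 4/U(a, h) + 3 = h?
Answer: sqrt(924235062)/38739 ≈ 0.78477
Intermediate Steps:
u = 86/3 (u = -1/3*(-86) = 86/3 ≈ 28.667)
J(k) = k**(3/2)
U(a, h) = 4/(-3 + h)
Z(x) = (86/3 + x)/(125 + x) (Z(x) = (x + 86/3)/(x + 125) = (86/3 + x)/(125 + x))
sqrt(Z(224) + U(J(-9), -34)) = sqrt((86/3 + 224)/(125 + 224) + 4/(-3 - 34)) = sqrt((758/3)/349 + 4/(-37)) = sqrt((1/349)*(758/3) + 4*(-1/37)) = sqrt(758/1047 - 4/37) = sqrt(23858/38739) = sqrt(924235062)/38739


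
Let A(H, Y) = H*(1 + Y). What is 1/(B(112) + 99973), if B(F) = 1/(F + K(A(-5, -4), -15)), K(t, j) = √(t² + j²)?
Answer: 1209073574/120874723610479 + 15*√2/120874723610479 ≈ 1.0003e-5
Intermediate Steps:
K(t, j) = √(j² + t²)
B(F) = 1/(F + 15*√2) (B(F) = 1/(F + √((-15)² + (-5*(1 - 4))²)) = 1/(F + √(225 + (-5*(-3))²)) = 1/(F + √(225 + 15²)) = 1/(F + √(225 + 225)) = 1/(F + √450) = 1/(F + 15*√2))
1/(B(112) + 99973) = 1/(1/(112 + 15*√2) + 99973) = 1/(99973 + 1/(112 + 15*√2))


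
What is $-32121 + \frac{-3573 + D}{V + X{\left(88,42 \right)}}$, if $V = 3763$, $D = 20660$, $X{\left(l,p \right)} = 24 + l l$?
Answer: $- \frac{370370164}{11531} \approx -32120.0$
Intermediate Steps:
$X{\left(l,p \right)} = 24 + l^{2}$
$-32121 + \frac{-3573 + D}{V + X{\left(88,42 \right)}} = -32121 + \frac{-3573 + 20660}{3763 + \left(24 + 88^{2}\right)} = -32121 + \frac{17087}{3763 + \left(24 + 7744\right)} = -32121 + \frac{17087}{3763 + 7768} = -32121 + \frac{17087}{11531} = - \frac{370370164}{11531}$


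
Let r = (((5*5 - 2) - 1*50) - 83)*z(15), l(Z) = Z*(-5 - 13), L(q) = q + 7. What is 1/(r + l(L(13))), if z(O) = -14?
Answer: 1/1180 ≈ 0.00084746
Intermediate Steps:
L(q) = 7 + q
l(Z) = -18*Z (l(Z) = Z*(-18) = -18*Z)
r = 1540 (r = (((5*5 - 2) - 1*50) - 83)*(-14) = (((25 - 2) - 50) - 83)*(-14) = ((23 - 50) - 83)*(-14) = (-27 - 83)*(-14) = -110*(-14) = 1540)
1/(r + l(L(13))) = 1/(1540 - 18*(7 + 13)) = 1/(1540 - 18*20) = 1/(1540 - 360) = 1/1180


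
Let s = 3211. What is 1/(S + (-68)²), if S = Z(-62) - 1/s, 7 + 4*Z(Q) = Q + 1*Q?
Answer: 12844/58970011 ≈ 0.00021781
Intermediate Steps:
Z(Q) = -7/4 + Q/2 (Z(Q) = -7/4 + (Q + 1*Q)/4 = -7/4 + (Q + Q)/4 = -7/4 + (2*Q)/4 = -7/4 + Q/2)
S = -420645/12844 (S = (-7/4 + (½)*(-62)) - 1/3211 = (-7/4 - 31) - 1*1/3211 = -131/4 - 1/3211 = -420645/12844 ≈ -32.750)
1/(S + (-68)²) = 1/(-420645/12844 + (-68)²) = 1/(-420645/12844 + 4624) = 1/(58970011/12844) = 12844/58970011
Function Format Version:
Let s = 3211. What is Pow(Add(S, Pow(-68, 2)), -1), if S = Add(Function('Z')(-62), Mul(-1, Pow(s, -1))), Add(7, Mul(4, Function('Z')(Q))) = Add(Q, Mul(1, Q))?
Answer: Rational(12844, 58970011) ≈ 0.00021781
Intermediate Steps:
Function('Z')(Q) = Add(Rational(-7, 4), Mul(Rational(1, 2), Q)) (Function('Z')(Q) = Add(Rational(-7, 4), Mul(Rational(1, 4), Add(Q, Mul(1, Q)))) = Add(Rational(-7, 4), Mul(Rational(1, 4), Add(Q, Q))) = Add(Rational(-7, 4), Mul(Rational(1, 4), Mul(2, Q))) = Add(Rational(-7, 4), Mul(Rational(1, 2), Q)))
S = Rational(-420645, 12844) (S = Add(Add(Rational(-7, 4), Mul(Rational(1, 2), -62)), Mul(-1, Pow(3211, -1))) = Add(Add(Rational(-7, 4), -31), Mul(-1, Rational(1, 3211))) = Add(Rational(-131, 4), Rational(-1, 3211)) = Rational(-420645, 12844) ≈ -32.750)
Pow(Add(S, Pow(-68, 2)), -1) = Pow(Add(Rational(-420645, 12844), Pow(-68, 2)), -1) = Pow(Add(Rational(-420645, 12844), 4624), -1) = Pow(Rational(58970011, 12844), -1) = Rational(12844, 58970011)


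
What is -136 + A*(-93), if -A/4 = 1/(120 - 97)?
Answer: -2756/23 ≈ -119.83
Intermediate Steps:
A = -4/23 (A = -4/(120 - 97) = -4/23 ≈ -0.17391)
-136 + A*(-93) = -136 - 4/23*(-93) = -136 + 372/23 = -2756/23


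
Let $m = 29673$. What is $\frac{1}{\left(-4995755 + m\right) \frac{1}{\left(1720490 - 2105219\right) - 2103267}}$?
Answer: $\frac{1243998}{2483041} \approx 0.501$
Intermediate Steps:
$\frac{1}{\left(-4995755 + m\right) \frac{1}{\left(1720490 - 2105219\right) - 2103267}} = \frac{1}{\left(-4995755 + 29673\right) \frac{1}{\left(1720490 - 2105219\right) - 2103267}} = \frac{1}{\left(-4966082\right) \frac{1}{\left(1720490 - 2105219\right) - 2103267}} = \frac{1}{\left(-4966082\right) \frac{1}{-384729 - 2103267}} = \frac{1}{\left(-4966082\right) \frac{1}{-2487996}} = \frac{1}{\left(-4966082\right) \left(- \frac{1}{2487996}\right)} = \frac{1}{\frac{2483041}{1243998}} = \frac{1243998}{2483041}$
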